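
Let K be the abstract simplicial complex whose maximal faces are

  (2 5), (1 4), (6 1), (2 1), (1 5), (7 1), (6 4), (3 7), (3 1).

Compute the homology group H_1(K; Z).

H_1 ≅ Z^3.

Fix the vertex order 1 < 2 < 3 < 4 < 5 < 6 < 7 and write every simplex with vertices in increasing order. Then dim K = 1 and the simplices of K are:

  0-simplices (7): [1], [2], [3], [4], [5], [6], [7]
  1-simplices (9): [1,2], [1,3], [1,4], [1,5], [1,6], [1,7], [2,5], [3,7], [4,6]

Hence C_0 ≅ Z^7, C_1 ≅ Z^9.

The boundary map ∂_1: C_1 → C_0 is given by ∂[p,q] = [q] − [p]. For instance
  ∂[1,6] = [6] − [1].
The 7×9 boundary matrix has rank 6 and Smith normal form diag(1,1,1,1,1,1).

Reading off H_k = ker ∂_k / im ∂_{k+1}:

  H_1: rank ker ∂_1 − rank ∂_2 = (9 − 6) − 0 = 3, and there is no ∂_2, so H_1 ≅ Z^3.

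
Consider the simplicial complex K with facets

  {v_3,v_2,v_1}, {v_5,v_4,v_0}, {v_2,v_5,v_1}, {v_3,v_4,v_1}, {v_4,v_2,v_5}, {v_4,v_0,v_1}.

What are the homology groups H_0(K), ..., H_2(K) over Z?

We work with the vertex ordering v_0 < v_1 < v_2 < v_3 < v_4 < v_5. The simplices of K, each written with vertices in increasing order, are:

  0-simplices (6): [v_0], [v_1], [v_2], [v_3], [v_4], [v_5]
  1-simplices (12): [v_0,v_1], [v_0,v_4], [v_0,v_5], [v_1,v_2], [v_1,v_3], [v_1,v_4], [v_1,v_5], [v_2,v_3], [v_2,v_4], [v_2,v_5], [v_3,v_4], [v_4,v_5]
  2-simplices (6): [v_0,v_1,v_4], [v_0,v_4,v_5], [v_1,v_2,v_3], [v_1,v_2,v_5], [v_1,v_3,v_4], [v_2,v_4,v_5]

giving chain groups C_0 ≅ Z^6, C_1 ≅ Z^12, C_2 ≅ Z^6.

∂_1: C_1 → C_0 maps an edge to its endpoints' difference, ∂[p,q] = q − p. For instance
  ∂[v_1,v_3] = [v_3] − [v_1].
As a 6×12 matrix over Z this has rank 5, with invariant factors (1,1,1,1,1).

The boundary map ∂_2: C_2 → C_1 sends each 2-simplex [p,q,r] to [q,r] − [p,r] + [p,q]. For instance
  ∂[v_1,v_3,v_4] = [v_3,v_4] − [v_1,v_4] + [v_1,v_3],
  ∂[v_1,v_2,v_5] = [v_2,v_5] − [v_1,v_5] + [v_1,v_2].
The 12×6 boundary matrix has rank 6 and Smith normal form diag(1,1,1,1,1,1).

Reading off H_k = ker ∂_k / im ∂_{k+1}:

  H_0: rank C_0 − rank ∂_1 = 6 − 5 = 1, and the invariant factors of ∂_1 are all 1, so H_0 ≅ Z.
  H_1: rank ker ∂_1 − rank ∂_2 = (12 − 5) − 6 = 1, and the invariant factors of ∂_2 are all 1, so H_1 ≅ Z.
  H_2: rank ker ∂_2 − rank ∂_3 = (6 − 6) − 0 = 0, and there is no ∂_3, so H_2 ≅ 0.

As a check, the Euler characteristic is 6 − 12 + 6 = 0, which agrees with 1 − 1 + 0 = 0.

H_0 ≅ Z,  H_1 ≅ Z,  H_2 = 0.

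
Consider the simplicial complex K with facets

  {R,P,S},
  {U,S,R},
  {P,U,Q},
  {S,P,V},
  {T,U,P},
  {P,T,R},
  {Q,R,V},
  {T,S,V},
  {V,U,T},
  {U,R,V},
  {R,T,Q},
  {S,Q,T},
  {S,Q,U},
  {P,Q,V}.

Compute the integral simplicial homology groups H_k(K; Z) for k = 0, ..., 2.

H_0 = Z,  H_1 = Z^2,  H_2 = Z.

Order the vertices as P < Q < R < S < T < U < V. Listing each simplex with vertices in this order, K has dimension 2 with simplices:

  0-simplices (7): P, Q, R, S, T, U, V
  1-simplices (21): PQ, PR, PS, PT, PU, PV, QR, QS, QT, QU, QV, RS, RT, RU, RV, ST, SU, SV, TU, TV, UV
  2-simplices (14): PQU, PQV, PRS, PRT, PSV, PTU, QRT, QRV, QST, QSU, RSU, RUV, STV, TUV

so the chain groups are C_0 ≅ Z^7, C_1 ≅ Z^21, C_2 ≅ Z^14.

Boundary ∂_1: C_1 → C_0 is given by ∂[p,q] = [q] − [p].
This gives a 7×21 integer matrix of rank 6; reducing to Smith normal form yields diagonal entries (1,1,1,1,1,1).

∂_2: C_2 → C_1 sends each 2-simplex [p,q,r] to [q,r] − [p,r] + [p,q]. For instance
  ∂PQU = QU − PU + PQ,
  ∂RSU = SU − RU + RS.
This gives a 21×14 integer matrix of rank 13; reducing to Smith normal form yields diagonal entries (1,1,1,1,1,1,1,1,1,1,1,1,1).

Now H_k = ker ∂_k / im ∂_{k+1}, so:

  H_0: rank C_0 − rank ∂_1 = 7 − 6 = 1, and the invariant factors of ∂_1 are all 1, so H_0 ≅ Z.
  H_1: rank ker ∂_1 − rank ∂_2 = (21 − 6) − 13 = 2, and the invariant factors of ∂_2 are all 1, so H_1 ≅ Z^2.
  H_2: rank ker ∂_2 − rank ∂_3 = (14 − 13) − 0 = 1, and there is no ∂_3, so H_2 ≅ Z.

As a check, the Euler characteristic is 7 − 21 + 14 = 0, which agrees with 1 − 2 + 1 = 0.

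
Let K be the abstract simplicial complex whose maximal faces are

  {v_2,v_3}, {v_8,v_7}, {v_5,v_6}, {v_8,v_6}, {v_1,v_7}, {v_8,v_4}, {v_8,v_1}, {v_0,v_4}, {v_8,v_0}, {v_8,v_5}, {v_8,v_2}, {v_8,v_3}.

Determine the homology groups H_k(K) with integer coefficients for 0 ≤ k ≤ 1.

H_0 = Z,  H_1 = Z^4.

Take the total order v_0 < v_1 < v_2 < v_3 < v_4 < v_5 < v_6 < v_7 < v_8 on the vertex set. Then K (dimension 1) consists of the simplices:

  0-simplices (9): [v_0], [v_1], [v_2], [v_3], [v_4], [v_5], [v_6], [v_7], [v_8]
  1-simplices (12): [v_0,v_4], [v_0,v_8], [v_1,v_7], [v_1,v_8], [v_2,v_3], [v_2,v_8], [v_3,v_8], [v_4,v_8], [v_5,v_6], [v_5,v_8], [v_6,v_8], [v_7,v_8]

so the chain groups are C_0 ≅ Z^9, C_1 ≅ Z^12.

The boundary map ∂_1: C_1 → C_0 maps an edge to its endpoints' difference, ∂[p,q] = q − p. For instance
  ∂[v_1,v_7] = [v_7] − [v_1].
The 9×12 boundary matrix has rank 8 and Smith normal form diag(1,1,1,1,1,1,1,1).

Now H_k = ker ∂_k / im ∂_{k+1}, so:

  H_0: rank C_0 − rank ∂_1 = 9 − 8 = 1, and the invariant factors of ∂_1 are all 1, so H_0 ≅ Z.
  H_1: rank ker ∂_1 − rank ∂_2 = (12 − 8) − 0 = 4, and there is no ∂_2, so H_1 ≅ Z^4.

As a check, the Euler characteristic is 9 − 12 = -3, which agrees with 1 − 4 = -3.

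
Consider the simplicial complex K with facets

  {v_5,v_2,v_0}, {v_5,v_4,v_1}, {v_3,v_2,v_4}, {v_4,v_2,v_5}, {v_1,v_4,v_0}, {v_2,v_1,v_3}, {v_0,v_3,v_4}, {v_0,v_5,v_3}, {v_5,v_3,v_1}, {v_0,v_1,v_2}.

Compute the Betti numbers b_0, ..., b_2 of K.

b_0 = 1, b_1 = 0, b_2 = 0.

Fix the vertex order v_0 < v_1 < v_2 < v_3 < v_4 < v_5 and write every simplex with vertices in increasing order. Then dim K = 2 and the simplices of K are:

  0-simplices (6): [v_0], [v_1], [v_2], [v_3], [v_4], [v_5]
  1-simplices (15): (15 of them)
  2-simplices (10): [v_0,v_1,v_2], [v_0,v_1,v_4], [v_0,v_2,v_5], [v_0,v_3,v_4], [v_0,v_3,v_5], [v_1,v_2,v_3], [v_1,v_3,v_5], [v_1,v_4,v_5], [v_2,v_3,v_4], [v_2,v_4,v_5]

so the chain groups are C_0 ≅ Z^6, C_1 ≅ Z^15, C_2 ≅ Z^10.

Boundary ∂_1: C_1 → C_0 maps an edge to its endpoints' difference, ∂[p,q] = q − p. For instance
  ∂[v_4,v_5] = [v_5] − [v_4].
As a 6×15 matrix over Z this has rank 5, with invariant factors (1,1,1,1,1).

The boundary map ∂_2: C_2 → C_1 sends each 2-simplex [p,q,r] to [q,r] − [p,r] + [p,q]. For instance
  ∂[v_2,v_3,v_4] = [v_3,v_4] − [v_2,v_4] + [v_2,v_3],
  ∂[v_0,v_3,v_4] = [v_3,v_4] − [v_0,v_4] + [v_0,v_3].
The 15×10 boundary matrix has rank 10 and Smith normal form diag(1,1,1,1,1,1,1,1,1,2).

Computing H_k = (kernel of ∂_k) / (image of ∂_{k+1}):

  H_0: rank C_0 − rank ∂_1 = 6 − 5 = 1, and the invariant factors of ∂_1 are all 1, so H_0 ≅ Z.
  H_1: rank ker ∂_1 − rank ∂_2 = (15 − 5) − 10 = 0, and ∂_2 has invariant factor 2 > 1, so H_1 ≅ Z/2.
  H_2: rank ker ∂_2 − rank ∂_3 = (10 − 10) − 0 = 0, and there is no ∂_3, so H_2 ≅ 0.

Hence the Betti numbers are b_0 = 1, b_1 = 0, b_2 = 0.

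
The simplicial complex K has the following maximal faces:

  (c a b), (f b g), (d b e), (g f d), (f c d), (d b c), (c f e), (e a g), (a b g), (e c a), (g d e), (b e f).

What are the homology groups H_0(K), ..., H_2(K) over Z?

Take the total order a < b < c < d < e < f < g on the vertex set. Then K (dimension 2) consists of the simplices:

  0-simplices (7): a, b, c, d, e, f, g
  1-simplices (18): ab, ac, ae, ag, bc, bd, be, bf, bg, cd, ce, cf, de, df, dg, ef, eg, fg
  2-simplices (12): abc, abg, ace, aeg, bcd, bde, bef, bfg, cdf, cef, deg, dfg

so the chain groups are C_0 ≅ Z^7, C_1 ≅ Z^18, C_2 ≅ Z^12.

∂_1: C_1 → C_0 is given by ∂[p,q] = [q] − [p]. For instance
  ∂bg = g − b.
The 7×18 boundary matrix has rank 6 and Smith normal form diag(1,1,1,1,1,1).

∂_2: C_2 → C_1 sends each 2-simplex [p,q,r] to [q,r] − [p,r] + [p,q]. For instance
  ∂ace = ce − ae + ac,
  ∂bfg = fg − bg + bf.
This gives a 18×12 integer matrix of rank 12; reducing to Smith normal form yields diagonal entries (1,1,1,1,1,1,1,1,1,1,1,2).

Reading off H_k = ker ∂_k / im ∂_{k+1}:

  H_0: rank C_0 − rank ∂_1 = 7 − 6 = 1, and the invariant factors of ∂_1 are all 1, so H_0 ≅ Z.
  H_1: rank ker ∂_1 − rank ∂_2 = (18 − 6) − 12 = 0, and ∂_2 has invariant factor 2 > 1, so H_1 ≅ Z/2Z.
  H_2: rank ker ∂_2 − rank ∂_3 = (12 − 12) − 0 = 0, and there is no ∂_3, so H_2 ≅ 0.

As a check, the Euler characteristic is 7 − 18 + 12 = 1, which agrees with 1 − 0 + 0 = 1.
(K is a triangulation of the real projective plane RP^2.)

H_0 ≅ Z,  H_1 ≅ Z/2Z,  H_2 = 0.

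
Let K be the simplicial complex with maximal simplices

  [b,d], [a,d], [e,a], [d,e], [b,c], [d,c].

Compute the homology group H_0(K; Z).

Take the total order a < b < c < d < e on the vertex set. Then K (dimension 1) consists of the simplices:

  0-simplices (5): a, b, c, d, e
  1-simplices (6): ad, ae, bc, bd, cd, de

giving chain groups C_0 ≅ Z^5, C_1 ≅ Z^6.

The boundary map ∂_1: C_1 → C_0 sends each edge [p,q] (with p < q) to q − p.
The 5×6 boundary matrix has rank 4 and Smith normal form diag(1,1,1,1).

Reading off H_k = ker ∂_k / im ∂_{k+1}:

  H_0: rank C_0 − rank ∂_1 = 5 − 4 = 1, and the invariant factors of ∂_1 are all 1, so H_0 ≅ Z.

H_0 = Z.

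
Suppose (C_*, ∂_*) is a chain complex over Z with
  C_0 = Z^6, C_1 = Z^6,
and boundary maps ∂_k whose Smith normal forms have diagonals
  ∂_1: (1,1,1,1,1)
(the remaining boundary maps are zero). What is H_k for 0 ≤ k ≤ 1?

H_0 = Z,  H_1 = Z.

H_0: b_0 = 6 − 0 − 5 = 1; torsion from ∂_1 factors > 1: none. So H_0 = Z.
H_1: b_1 = 6 − 5 − 0 = 1; torsion from ∂_2 factors > 1: none. So H_1 = Z.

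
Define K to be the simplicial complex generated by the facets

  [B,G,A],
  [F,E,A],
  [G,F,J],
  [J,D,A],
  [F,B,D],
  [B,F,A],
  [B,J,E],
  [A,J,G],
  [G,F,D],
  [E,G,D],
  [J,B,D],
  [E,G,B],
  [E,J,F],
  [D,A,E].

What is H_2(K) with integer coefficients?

Order the vertices as A < B < D < E < F < G < J. Listing each simplex with vertices in this order, K has dimension 2 with simplices:

  0-simplices (7): A, B, D, E, F, G, J
  1-simplices (21): AB, AD, AE, AF, AG, AJ, BD, BE, BF, BG, BJ, DE, DF, DG, DJ, EF, EG, EJ, FG, FJ, GJ
  2-simplices (14): ABF, ABG, ADE, ADJ, AEF, AGJ, BDF, BDJ, BEG, BEJ, DEG, DFG, EFJ, FGJ

giving chain groups C_0 ≅ Z^7, C_1 ≅ Z^21, C_2 ≅ Z^14.

∂_1: C_1 → C_0 maps an edge to its endpoints' difference, ∂[p,q] = q − p. For instance
  ∂EJ = J − E.
As a 7×21 matrix over Z this has rank 6, with invariant factors (1,1,1,1,1,1).

The boundary map ∂_2: C_2 → C_1 acts by ∂[p,q,r] = [q,r] − [p,r] + [p,q]. For instance
  ∂BDJ = DJ − BJ + BD,
  ∂ABG = BG − AG + AB.
The 21×14 boundary matrix has rank 13 and Smith normal form diag(1,1,1,1,1,1,1,1,1,1,1,1,1).

From H_k ≅ ker(∂_k) / im(∂_{k+1}) we obtain:

  H_2: rank ker ∂_2 − rank ∂_3 = (14 − 13) − 0 = 1, and there is no ∂_3, so H_2 ≅ Z.

(K is a triangulation of the torus T^2.)

H_2 = Z.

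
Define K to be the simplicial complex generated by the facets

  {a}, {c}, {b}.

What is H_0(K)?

H_0 = Z^3.

Order the vertices as a < b < c. Listing each simplex with vertices in this order, K has dimension 0 with simplices:

  0-simplices (3): a, b, c

giving chain groups C_0 ≅ Z^3.

Reading off H_k = ker ∂_k / im ∂_{k+1}:

  H_0: rank C_0 − rank ∂_1 = 3 − 0 = 3, and there is no ∂_1, so H_0 = Z^3.

(K is a triangulation of a set of 3 points.)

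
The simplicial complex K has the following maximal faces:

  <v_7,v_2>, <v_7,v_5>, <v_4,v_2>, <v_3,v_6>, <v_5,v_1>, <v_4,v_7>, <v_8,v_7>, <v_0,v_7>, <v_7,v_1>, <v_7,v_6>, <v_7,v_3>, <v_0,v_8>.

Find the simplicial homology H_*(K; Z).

H_0 ≅ Z,  H_1 ≅ Z^4.

Take the total order v_0 < v_1 < v_2 < v_3 < v_4 < v_5 < v_6 < v_7 < v_8 on the vertex set. Then K (dimension 1) consists of the simplices:

  0-simplices (9): [v_0], [v_1], [v_2], [v_3], [v_4], [v_5], [v_6], [v_7], [v_8]
  1-simplices (12): [v_0,v_7], [v_0,v_8], [v_1,v_5], [v_1,v_7], [v_2,v_4], [v_2,v_7], [v_3,v_6], [v_3,v_7], [v_4,v_7], [v_5,v_7], [v_6,v_7], [v_7,v_8]

so the chain groups are C_0 ≅ Z^9, C_1 ≅ Z^12.

∂_1: C_1 → C_0 is given by ∂[p,q] = [q] − [p]. For instance
  ∂[v_4,v_7] = [v_7] − [v_4].
This gives a 9×12 integer matrix of rank 8; reducing to Smith normal form yields diagonal entries (1,1,1,1,1,1,1,1).

Reading off H_k = ker ∂_k / im ∂_{k+1}:

  H_0: rank C_0 − rank ∂_1 = 9 − 8 = 1, and the invariant factors of ∂_1 are all 1, so H_0 ≅ Z.
  H_1: rank ker ∂_1 − rank ∂_2 = (12 − 8) − 0 = 4, and there is no ∂_2, so H_1 ≅ Z^4.

As a check, the Euler characteristic is 9 − 12 = -3, which agrees with 1 − 4 = -3.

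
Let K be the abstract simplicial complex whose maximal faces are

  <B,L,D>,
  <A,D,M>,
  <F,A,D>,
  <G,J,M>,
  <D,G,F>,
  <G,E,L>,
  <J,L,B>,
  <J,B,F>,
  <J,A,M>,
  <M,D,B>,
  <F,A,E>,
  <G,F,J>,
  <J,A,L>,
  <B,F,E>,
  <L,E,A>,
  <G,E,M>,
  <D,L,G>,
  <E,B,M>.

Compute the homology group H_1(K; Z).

H_1 = Z^2.

Fix the vertex order A < B < D < E < F < G < J < L < M and write every simplex with vertices in increasing order. Then dim K = 2 and the simplices of K are:

  0-simplices (9): A, B, D, E, F, G, J, L, M
  1-simplices (27): AD, AE, AF, AJ, AL, AM, BD, BE, BF, BJ, BL, BM, DF, DG, DL, DM, EF, EG, EL, EM, FG, FJ, GJ, GL, GM, JL, JM
  2-simplices (18): ADF, ADM, AEF, AEL, AJL, AJM, BDL, BDM, BEF, BEM, BFJ, BJL, DFG, DGL, EGL, EGM, FGJ, GJM

Hence C_0 ≅ Z^9, C_1 ≅ Z^27, C_2 ≅ Z^18.

Boundary ∂_1: C_1 → C_0 sends each edge [p,q] (with p < q) to q − p.
The 9×27 boundary matrix has rank 8 and Smith normal form diag(1,1,1,1,1,1,1,1).

The boundary map ∂_2: C_2 → C_1 sends each 2-simplex [p,q,r] to [q,r] − [p,r] + [p,q]. For instance
  ∂DFG = FG − DG + DF,
  ∂DGL = GL − DL + DG.
This gives a 27×18 integer matrix of rank 17; reducing to Smith normal form yields diagonal entries (1,1,1,1,1,1,1,1,1,1,1,1,1,1,1,1,1).

Now H_k = ker ∂_k / im ∂_{k+1}, so:

  H_1: rank ker ∂_1 − rank ∂_2 = (27 − 8) − 17 = 2, and the invariant factors of ∂_2 are all 1, so H_1 = Z^2.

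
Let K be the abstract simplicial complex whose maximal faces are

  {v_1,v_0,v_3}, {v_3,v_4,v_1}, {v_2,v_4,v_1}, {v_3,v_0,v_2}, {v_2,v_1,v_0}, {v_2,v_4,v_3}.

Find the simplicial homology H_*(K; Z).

H_0 ≅ Z,  H_1 = 0,  H_2 ≅ Z.

Take the total order v_0 < v_1 < v_2 < v_3 < v_4 on the vertex set. Then K (dimension 2) consists of the simplices:

  0-simplices (5): [v_0], [v_1], [v_2], [v_3], [v_4]
  1-simplices (9): [v_0,v_1], [v_0,v_2], [v_0,v_3], [v_1,v_2], [v_1,v_3], [v_1,v_4], [v_2,v_3], [v_2,v_4], [v_3,v_4]
  2-simplices (6): [v_0,v_1,v_2], [v_0,v_1,v_3], [v_0,v_2,v_3], [v_1,v_2,v_4], [v_1,v_3,v_4], [v_2,v_3,v_4]

so the chain groups are C_0 ≅ Z^5, C_1 ≅ Z^9, C_2 ≅ Z^6.

The boundary map ∂_1: C_1 → C_0 is given by ∂[p,q] = [q] − [p].
The 5×9 boundary matrix has rank 4 and Smith normal form diag(1,1,1,1).

The boundary map ∂_2: C_2 → C_1 acts by ∂[p,q,r] = [q,r] − [p,r] + [p,q]. For instance
  ∂[v_2,v_3,v_4] = [v_3,v_4] − [v_2,v_4] + [v_2,v_3],
  ∂[v_0,v_1,v_2] = [v_1,v_2] − [v_0,v_2] + [v_0,v_1].
The resulting 9×6 matrix has rank 5, and its Smith normal form has invariant factors (1,1,1,1,1).

Computing H_k = (kernel of ∂_k) / (image of ∂_{k+1}):

  H_0: rank C_0 − rank ∂_1 = 5 − 4 = 1, and the invariant factors of ∂_1 are all 1, so H_0 = Z.
  H_1: rank ker ∂_1 − rank ∂_2 = (9 − 4) − 5 = 0, and the invariant factors of ∂_2 are all 1, so H_1 = 0.
  H_2: rank ker ∂_2 − rank ∂_3 = (6 − 5) − 0 = 1, and there is no ∂_3, so H_2 = Z.

(K is a triangulation of the 2-sphere S^2.)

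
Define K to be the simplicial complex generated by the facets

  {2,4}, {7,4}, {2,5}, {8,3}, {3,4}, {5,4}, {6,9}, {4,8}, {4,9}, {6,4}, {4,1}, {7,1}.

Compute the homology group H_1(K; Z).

H_1 ≅ Z^4.

K has 9 vertices, 12 edges.
rank ∂_1 = 8, rank ∂_2 = 0 ⇒ b_1 = 12 − 8 − 0 = 4. So H_1 ≅ Z^4.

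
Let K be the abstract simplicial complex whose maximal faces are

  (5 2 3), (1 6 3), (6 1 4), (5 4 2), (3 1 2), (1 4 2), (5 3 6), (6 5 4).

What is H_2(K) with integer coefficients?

K has 6 vertices, 12 edges, 8 triangles.
rank ∂_2 = 7, rank ∂_3 = 0 ⇒ b_2 = 8 − 7 − 0 = 1. So H_2 ≅ Z.

H_2 = Z.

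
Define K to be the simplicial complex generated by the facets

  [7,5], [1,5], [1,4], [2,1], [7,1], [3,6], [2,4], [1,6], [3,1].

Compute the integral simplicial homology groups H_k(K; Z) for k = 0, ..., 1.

H_0 ≅ Z,  H_1 ≅ Z^3.

Take the total order 1 < 2 < 3 < 4 < 5 < 6 < 7 on the vertex set. Then K (dimension 1) consists of the simplices:

  0-simplices (7): [1], [2], [3], [4], [5], [6], [7]
  1-simplices (9): [1,2], [1,3], [1,4], [1,5], [1,6], [1,7], [2,4], [3,6], [5,7]

giving chain groups C_0 ≅ Z^7, C_1 ≅ Z^9.

Boundary ∂_1: C_1 → C_0 maps an edge to its endpoints' difference, ∂[p,q] = q − p. For instance
  ∂[5,7] = [7] − [5].
As a 7×9 matrix over Z this has rank 6, with invariant factors (1,1,1,1,1,1).

Reading off H_k = ker ∂_k / im ∂_{k+1}:

  H_0: rank C_0 − rank ∂_1 = 7 − 6 = 1, and the invariant factors of ∂_1 are all 1, so H_0 ≅ Z.
  H_1: rank ker ∂_1 − rank ∂_2 = (9 − 6) − 0 = 3, and there is no ∂_2, so H_1 ≅ Z^3.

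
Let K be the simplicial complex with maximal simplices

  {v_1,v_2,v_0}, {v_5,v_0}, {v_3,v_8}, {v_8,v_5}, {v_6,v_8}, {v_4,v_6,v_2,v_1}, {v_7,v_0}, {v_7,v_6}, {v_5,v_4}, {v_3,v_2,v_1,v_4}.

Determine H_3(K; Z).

H_3 ≅ 0.

We work with the vertex ordering v_0 < v_1 < v_2 < v_3 < v_4 < v_5 < v_6 < v_7 < v_8. The simplices of K, each written with vertices in increasing order, are:

  0-simplices (9): [v_0], [v_1], [v_2], [v_3], [v_4], [v_5], [v_6], [v_7], [v_8]
  1-simplices (18): (18 of them)
  2-simplices (8): [v_0,v_1,v_2], [v_1,v_2,v_3], [v_1,v_2,v_4], [v_1,v_2,v_6], [v_1,v_3,v_4], [v_1,v_4,v_6], [v_2,v_3,v_4], [v_2,v_4,v_6]
  3-simplices (2): [v_1,v_2,v_3,v_4], [v_1,v_2,v_4,v_6]

Hence C_0 ≅ Z^9, C_1 ≅ Z^18, C_2 ≅ Z^8, C_3 ≅ Z^2.

∂_1: C_1 → C_0 is given by ∂[p,q] = [q] − [p].
The 9×18 boundary matrix has rank 8 and Smith normal form diag(1,1,1,1,1,1,1,1).

Boundary ∂_2: C_2 → C_1 acts by ∂[p,q,r] = [q,r] − [p,r] + [p,q]. For instance
  ∂[v_1,v_4,v_6] = [v_4,v_6] − [v_1,v_6] + [v_1,v_4],
  ∂[v_0,v_1,v_2] = [v_1,v_2] − [v_0,v_2] + [v_0,v_1].
The 18×8 boundary matrix has rank 6 and Smith normal form diag(1,1,1,1,1,1).

The boundary map ∂_3: C_3 → C_2 sends each 3-simplex σ to the alternating sum Σ_i (−1)^i (σ with its i-th vertex removed). For instance
  ∂[v_1,v_2,v_4,v_6] = [v_2,v_4,v_6] − [v_1,v_4,v_6] + [v_1,v_2,v_6] − [v_1,v_2,v_4],
  ∂[v_1,v_2,v_3,v_4] = [v_2,v_3,v_4] − [v_1,v_3,v_4] + [v_1,v_2,v_4] − [v_1,v_2,v_3].
This gives a 8×2 integer matrix of rank 2; reducing to Smith normal form yields diagonal entries (1,1).

Reading off H_k = ker ∂_k / im ∂_{k+1}:

  H_3: rank ker ∂_3 − rank ∂_4 = (2 − 2) − 0 = 0, and there is no ∂_4, so H_3 ≅ 0.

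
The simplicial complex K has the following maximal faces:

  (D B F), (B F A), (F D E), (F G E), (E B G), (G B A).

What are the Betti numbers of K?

b_0 = 1, b_1 = 1, b_2 = 0.

K has 6 vertices, 12 edges, 6 triangles.
rank ∂_0 = 0, rank ∂_1 = 5 ⇒ b_0 = 6 − 0 − 5 = 1; all invariant factors of ∂_1 are 1 so no torsion. So H_0 ≅ Z.
rank ∂_1 = 5, rank ∂_2 = 6 ⇒ b_1 = 12 − 5 − 6 = 1; all invariant factors of ∂_2 are 1 so no torsion. So H_1 ≅ Z.
rank ∂_2 = 6, rank ∂_3 = 0 ⇒ b_2 = 6 − 6 − 0 = 0. So H_2 ≅ 0.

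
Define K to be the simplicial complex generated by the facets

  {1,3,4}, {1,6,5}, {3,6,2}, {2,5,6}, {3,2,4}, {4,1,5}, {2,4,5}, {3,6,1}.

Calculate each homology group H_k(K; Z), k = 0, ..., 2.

H_0 = Z,  H_1 = 0,  H_2 = Z.

We work with the vertex ordering 1 < 2 < 3 < 4 < 5 < 6. The simplices of K, each written with vertices in increasing order, are:

  0-simplices (6): [1], [2], [3], [4], [5], [6]
  1-simplices (12): [1,3], [1,4], [1,5], [1,6], [2,3], [2,4], [2,5], [2,6], [3,4], [3,6], [4,5], [5,6]
  2-simplices (8): [1,3,4], [1,3,6], [1,4,5], [1,5,6], [2,3,4], [2,3,6], [2,4,5], [2,5,6]

giving chain groups C_0 ≅ Z^6, C_1 ≅ Z^12, C_2 ≅ Z^8.

Boundary ∂_1: C_1 → C_0 maps an edge to its endpoints' difference, ∂[p,q] = q − p.
As a 6×12 matrix over Z this has rank 5, with invariant factors (1,1,1,1,1).

∂_2: C_2 → C_1 maps a triangle to the signed sum of its edges. For instance
  ∂[1,3,4] = [3,4] − [1,4] + [1,3],
  ∂[2,3,4] = [3,4] − [2,4] + [2,3].
The resulting 12×8 matrix has rank 7, and its Smith normal form has invariant factors (1,1,1,1,1,1,1).

Reading off H_k = ker ∂_k / im ∂_{k+1}:

  H_0: rank C_0 − rank ∂_1 = 6 − 5 = 1, and the invariant factors of ∂_1 are all 1, so H_0 ≅ Z.
  H_1: rank ker ∂_1 − rank ∂_2 = (12 − 5) − 7 = 0, and the invariant factors of ∂_2 are all 1, so H_1 ≅ 0.
  H_2: rank ker ∂_2 − rank ∂_3 = (8 − 7) − 0 = 1, and there is no ∂_3, so H_2 ≅ Z.

As a check, the Euler characteristic is 6 − 12 + 8 = 2, which agrees with 1 − 0 + 1 = 2.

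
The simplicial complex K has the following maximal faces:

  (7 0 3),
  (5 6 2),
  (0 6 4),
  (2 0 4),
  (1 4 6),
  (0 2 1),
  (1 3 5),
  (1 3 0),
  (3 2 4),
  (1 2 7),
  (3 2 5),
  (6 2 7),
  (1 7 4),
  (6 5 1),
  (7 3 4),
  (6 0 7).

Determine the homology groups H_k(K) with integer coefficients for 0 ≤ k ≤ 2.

H_0 = Z,  H_1 = Z^2,  H_2 = Z.

Take the total order 0 < 1 < 2 < 3 < 4 < 5 < 6 < 7 on the vertex set. Then K (dimension 2) consists of the simplices:

  0-simplices (8): [0], [1], [2], [3], [4], [5], [6], [7]
  1-simplices (24): (24 of them)
  2-simplices (16): [0,1,2], [0,1,3], [0,2,4], [0,3,7], [0,4,6], [0,6,7], [1,2,7], [1,3,5], [1,4,6], [1,4,7], [1,5,6], [2,3,4], [2,3,5], [2,5,6], [2,6,7], [3,4,7]

giving chain groups C_0 ≅ Z^8, C_1 ≅ Z^24, C_2 ≅ Z^16.

Boundary ∂_1: C_1 → C_0 is given by ∂[p,q] = [q] − [p]. For instance
  ∂[0,3] = [3] − [0].
The resulting 8×24 matrix has rank 7, and its Smith normal form has invariant factors (1,1,1,1,1,1,1).

The boundary map ∂_2: C_2 → C_1 sends each 2-simplex [p,q,r] to [q,r] − [p,r] + [p,q]. For instance
  ∂[3,4,7] = [4,7] − [3,7] + [3,4],
  ∂[1,5,6] = [5,6] − [1,6] + [1,5].
The resulting 24×16 matrix has rank 15, and its Smith normal form has invariant factors (1,1,1,1,1,1,1,1,1,1,1,1,1,1,1).

Computing H_k = (kernel of ∂_k) / (image of ∂_{k+1}):

  H_0: rank C_0 − rank ∂_1 = 8 − 7 = 1, and the invariant factors of ∂_1 are all 1, so H_0 = Z.
  H_1: rank ker ∂_1 − rank ∂_2 = (24 − 7) − 15 = 2, and the invariant factors of ∂_2 are all 1, so H_1 = Z^2.
  H_2: rank ker ∂_2 − rank ∂_3 = (16 − 15) − 0 = 1, and there is no ∂_3, so H_2 = Z.

As a check, the Euler characteristic is 8 − 24 + 16 = 0, which agrees with 1 − 2 + 1 = 0.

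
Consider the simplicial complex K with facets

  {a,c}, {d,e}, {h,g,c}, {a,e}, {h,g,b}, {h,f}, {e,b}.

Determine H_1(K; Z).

H_1 = Z.

K has 8 vertices, 10 edges, 2 triangles.
rank ∂_1 = 7, rank ∂_2 = 2 ⇒ b_1 = 10 − 7 − 2 = 1; all invariant factors of ∂_2 are 1 so no torsion. So H_1 = Z.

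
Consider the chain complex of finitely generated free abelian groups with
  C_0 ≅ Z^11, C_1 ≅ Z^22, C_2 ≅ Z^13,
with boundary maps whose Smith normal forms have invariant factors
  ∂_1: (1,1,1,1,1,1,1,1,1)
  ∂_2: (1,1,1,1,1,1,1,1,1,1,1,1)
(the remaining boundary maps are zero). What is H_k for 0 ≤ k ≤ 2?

H_0: b_0 = 11 − 0 − 9 = 2; torsion from ∂_1 factors > 1: none. So H_0 = Z^2.
H_1: b_1 = 22 − 9 − 12 = 1; torsion from ∂_2 factors > 1: none. So H_1 = Z.
H_2: b_2 = 13 − 12 − 0 = 1; torsion from ∂_3 factors > 1: none. So H_2 = Z.

H_0 = Z^2,  H_1 = Z,  H_2 = Z.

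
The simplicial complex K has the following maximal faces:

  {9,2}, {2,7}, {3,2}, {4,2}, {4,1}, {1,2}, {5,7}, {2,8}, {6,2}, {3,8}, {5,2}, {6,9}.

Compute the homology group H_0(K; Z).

H_0 ≅ Z.

K has 9 vertices, 12 edges.
rank ∂_0 = 0, rank ∂_1 = 8 ⇒ b_0 = 9 − 0 − 8 = 1; all invariant factors of ∂_1 are 1 so no torsion. So H_0 = Z.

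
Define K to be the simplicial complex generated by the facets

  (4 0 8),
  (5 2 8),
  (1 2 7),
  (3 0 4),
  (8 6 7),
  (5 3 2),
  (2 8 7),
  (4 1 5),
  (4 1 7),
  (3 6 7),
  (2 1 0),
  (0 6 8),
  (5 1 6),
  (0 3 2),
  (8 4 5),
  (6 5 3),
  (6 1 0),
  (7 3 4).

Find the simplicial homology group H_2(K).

H_2 ≅ Z.

We work with the vertex ordering 0 < 1 < 2 < 3 < 4 < 5 < 6 < 7 < 8. The simplices of K, each written with vertices in increasing order, are:

  0-simplices (9): [0], [1], [2], [3], [4], [5], [6], [7], [8]
  1-simplices (27): (27 of them)
  2-simplices (18): [0,1,2], [0,1,6], [0,2,3], [0,3,4], [0,4,8], [0,6,8], [1,2,7], [1,4,5], [1,4,7], [1,5,6], [2,3,5], [2,5,8], [2,7,8], [3,4,7], [3,5,6], [3,6,7], [4,5,8], [6,7,8]

giving chain groups C_0 ≅ Z^9, C_1 ≅ Z^27, C_2 ≅ Z^18.

Boundary ∂_1: C_1 → C_0 sends each edge [p,q] (with p < q) to q − p. For instance
  ∂[5,6] = [6] − [5].
The 9×27 boundary matrix has rank 8 and Smith normal form diag(1,1,1,1,1,1,1,1).

∂_2: C_2 → C_1 maps a triangle to the signed sum of its edges. For instance
  ∂[0,3,4] = [3,4] − [0,4] + [0,3],
  ∂[2,7,8] = [7,8] − [2,8] + [2,7].
As a 27×18 matrix over Z this has rank 17, with invariant factors (1,1,1,1,1,1,1,1,1,1,1,1,1,1,1,1,1).

Now H_k = ker ∂_k / im ∂_{k+1}, so:

  H_2: rank ker ∂_2 − rank ∂_3 = (18 − 17) − 0 = 1, and there is no ∂_3, so H_2 ≅ Z.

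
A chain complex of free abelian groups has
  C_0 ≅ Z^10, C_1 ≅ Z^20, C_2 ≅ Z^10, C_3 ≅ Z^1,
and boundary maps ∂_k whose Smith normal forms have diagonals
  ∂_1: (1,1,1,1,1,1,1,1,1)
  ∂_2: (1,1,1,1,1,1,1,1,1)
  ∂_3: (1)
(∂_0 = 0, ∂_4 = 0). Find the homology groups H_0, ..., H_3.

H_0: b_0 = 10 − 0 − 9 = 1; torsion from ∂_1 factors > 1: none. So H_0 ≅ Z.
H_1: b_1 = 20 − 9 − 9 = 2; torsion from ∂_2 factors > 1: none. So H_1 ≅ Z^2.
H_2: b_2 = 10 − 9 − 1 = 0; torsion from ∂_3 factors > 1: none. So H_2 ≅ 0.
H_3: b_3 = 1 − 1 − 0 = 0; torsion from ∂_4 factors > 1: none. So H_3 ≅ 0.

H_0 ≅ Z,  H_1 ≅ Z^2,  H_2 = 0,  H_3 = 0.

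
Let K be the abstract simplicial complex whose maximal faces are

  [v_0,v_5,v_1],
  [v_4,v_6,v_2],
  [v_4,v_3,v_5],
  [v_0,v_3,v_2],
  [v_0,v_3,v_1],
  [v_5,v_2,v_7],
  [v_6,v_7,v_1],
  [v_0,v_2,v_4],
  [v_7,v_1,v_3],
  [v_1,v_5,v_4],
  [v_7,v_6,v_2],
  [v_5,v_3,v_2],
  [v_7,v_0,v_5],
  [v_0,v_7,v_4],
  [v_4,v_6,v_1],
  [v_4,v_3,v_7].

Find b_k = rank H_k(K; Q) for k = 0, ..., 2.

b_0 = 1, b_1 = 2, b_2 = 1.

Order the vertices as v_0 < v_1 < v_2 < v_3 < v_4 < v_5 < v_6 < v_7. Listing each simplex with vertices in this order, K has dimension 2 with simplices:

  0-simplices (8): [v_0], [v_1], [v_2], [v_3], [v_4], [v_5], [v_6], [v_7]
  1-simplices (24): (24 of them)
  2-simplices (16): (16 of them)

Hence C_0 ≅ Z^8, C_1 ≅ Z^24, C_2 ≅ Z^16.

The boundary map ∂_1: C_1 → C_0 sends each edge [p,q] (with p < q) to q − p. For instance
  ∂[v_2,v_4] = [v_4] − [v_2].
As a 8×24 matrix over Z this has rank 7, with invariant factors (1,1,1,1,1,1,1).

Boundary ∂_2: C_2 → C_1 acts by ∂[p,q,r] = [q,r] − [p,r] + [p,q]. For instance
  ∂[v_0,v_2,v_4] = [v_2,v_4] − [v_0,v_4] + [v_0,v_2],
  ∂[v_0,v_4,v_7] = [v_4,v_7] − [v_0,v_7] + [v_0,v_4].
This gives a 24×16 integer matrix of rank 15; reducing to Smith normal form yields diagonal entries (1,1,1,1,1,1,1,1,1,1,1,1,1,1,1).

Reading off H_k = ker ∂_k / im ∂_{k+1}:

  H_0: rank C_0 − rank ∂_1 = 8 − 7 = 1, and the invariant factors of ∂_1 are all 1, so H_0 ≅ Z.
  H_1: rank ker ∂_1 − rank ∂_2 = (24 − 7) − 15 = 2, and the invariant factors of ∂_2 are all 1, so H_1 ≅ Z^2.
  H_2: rank ker ∂_2 − rank ∂_3 = (16 − 15) − 0 = 1, and there is no ∂_3, so H_2 ≅ Z.

Hence the Betti numbers are b_0 = 1, b_1 = 2, b_2 = 1.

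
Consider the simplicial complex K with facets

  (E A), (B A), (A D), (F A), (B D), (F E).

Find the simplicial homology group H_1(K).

H_1 ≅ Z^2.

Fix the vertex order A < B < D < E < F and write every simplex with vertices in increasing order. Then dim K = 1 and the simplices of K are:

  0-simplices (5): A, B, D, E, F
  1-simplices (6): AB, AD, AE, AF, BD, EF

so the chain groups are C_0 ≅ Z^5, C_1 ≅ Z^6.

∂_1: C_1 → C_0 maps an edge to its endpoints' difference, ∂[p,q] = q − p. For instance
  ∂AF = F − A.
This gives a 5×6 integer matrix of rank 4; reducing to Smith normal form yields diagonal entries (1,1,1,1).

From H_k ≅ ker(∂_k) / im(∂_{k+1}) we obtain:

  H_1: rank ker ∂_1 − rank ∂_2 = (6 − 4) − 0 = 2, and there is no ∂_2, so H_1 ≅ Z^2.

(K is a triangulation of a wedge of 2 circles.)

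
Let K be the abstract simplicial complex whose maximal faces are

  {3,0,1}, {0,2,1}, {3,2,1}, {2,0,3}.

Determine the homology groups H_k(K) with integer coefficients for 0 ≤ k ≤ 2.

Fix the vertex order 0 < 1 < 2 < 3 and write every simplex with vertices in increasing order. Then dim K = 2 and the simplices of K are:

  0-simplices (4): [0], [1], [2], [3]
  1-simplices (6): [0,1], [0,2], [0,3], [1,2], [1,3], [2,3]
  2-simplices (4): [0,1,2], [0,1,3], [0,2,3], [1,2,3]

Hence C_0 ≅ Z^4, C_1 ≅ Z^6, C_2 ≅ Z^4.

Boundary ∂_1: C_1 → C_0 is given by ∂[p,q] = [q] − [p]. For instance
  ∂[1,3] = [3] − [1].
This gives a 4×6 integer matrix of rank 3; reducing to Smith normal form yields diagonal entries (1,1,1).

The boundary map ∂_2: C_2 → C_1 maps a triangle to the signed sum of its edges. For instance
  ∂[0,1,3] = [1,3] − [0,3] + [0,1],
  ∂[0,1,2] = [1,2] − [0,2] + [0,1].
As a 6×4 matrix over Z this has rank 3, with invariant factors (1,1,1).

Now H_k = ker ∂_k / im ∂_{k+1}, so:

  H_0: rank C_0 − rank ∂_1 = 4 − 3 = 1, and the invariant factors of ∂_1 are all 1, so H_0 = Z.
  H_1: rank ker ∂_1 − rank ∂_2 = (6 − 3) − 3 = 0, and the invariant factors of ∂_2 are all 1, so H_1 = 0.
  H_2: rank ker ∂_2 − rank ∂_3 = (4 − 3) − 0 = 1, and there is no ∂_3, so H_2 = Z.

H_0 = Z,  H_1 = 0,  H_2 = Z.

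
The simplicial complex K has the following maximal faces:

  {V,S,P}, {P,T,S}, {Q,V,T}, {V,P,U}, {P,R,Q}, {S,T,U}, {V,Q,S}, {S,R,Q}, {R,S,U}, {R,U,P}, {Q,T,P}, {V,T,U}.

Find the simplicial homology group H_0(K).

K has 7 vertices, 18 edges, 12 triangles.
rank ∂_0 = 0, rank ∂_1 = 6 ⇒ b_0 = 7 − 0 − 6 = 1; all invariant factors of ∂_1 are 1 so no torsion. So H_0 ≅ Z.

H_0 = Z.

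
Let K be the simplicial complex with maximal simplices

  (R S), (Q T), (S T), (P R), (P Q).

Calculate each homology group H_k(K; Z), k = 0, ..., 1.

H_0 ≅ Z,  H_1 ≅ Z.

We work with the vertex ordering P < Q < R < S < T. The simplices of K, each written with vertices in increasing order, are:

  0-simplices (5): P, Q, R, S, T
  1-simplices (5): PQ, PR, QT, RS, ST

so the chain groups are C_0 ≅ Z^5, C_1 ≅ Z^5.

The boundary map ∂_1: C_1 → C_0 sends each edge [p,q] (with p < q) to q − p.
The 5×5 boundary matrix has rank 4 and Smith normal form diag(1,1,1,1).

From H_k ≅ ker(∂_k) / im(∂_{k+1}) we obtain:

  H_0: rank C_0 − rank ∂_1 = 5 − 4 = 1, and the invariant factors of ∂_1 are all 1, so H_0 ≅ Z.
  H_1: rank ker ∂_1 − rank ∂_2 = (5 − 4) − 0 = 1, and there is no ∂_2, so H_1 ≅ Z.

(K is a triangulation of the circle S^1.)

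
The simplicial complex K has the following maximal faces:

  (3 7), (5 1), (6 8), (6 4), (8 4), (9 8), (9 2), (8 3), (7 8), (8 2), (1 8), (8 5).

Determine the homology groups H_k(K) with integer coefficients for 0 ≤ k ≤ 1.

Take the total order 1 < 2 < 3 < 4 < 5 < 6 < 7 < 8 < 9 on the vertex set. Then K (dimension 1) consists of the simplices:

  0-simplices (9): [1], [2], [3], [4], [5], [6], [7], [8], [9]
  1-simplices (12): [1,5], [1,8], [2,8], [2,9], [3,7], [3,8], [4,6], [4,8], [5,8], [6,8], [7,8], [8,9]

so the chain groups are C_0 ≅ Z^9, C_1 ≅ Z^12.

∂_1: C_1 → C_0 sends each edge [p,q] (with p < q) to q − p. For instance
  ∂[6,8] = [8] − [6].
The resulting 9×12 matrix has rank 8, and its Smith normal form has invariant factors (1,1,1,1,1,1,1,1).

From H_k ≅ ker(∂_k) / im(∂_{k+1}) we obtain:

  H_0: rank C_0 − rank ∂_1 = 9 − 8 = 1, and the invariant factors of ∂_1 are all 1, so H_0 = Z.
  H_1: rank ker ∂_1 − rank ∂_2 = (12 − 8) − 0 = 4, and there is no ∂_2, so H_1 = Z^4.

As a check, the Euler characteristic is 9 − 12 = -3, which agrees with 1 − 4 = -3.

H_0 ≅ Z,  H_1 ≅ Z^4.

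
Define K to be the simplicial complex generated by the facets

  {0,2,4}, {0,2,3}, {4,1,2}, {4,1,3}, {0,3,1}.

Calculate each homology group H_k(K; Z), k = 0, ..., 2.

Take the total order 0 < 1 < 2 < 3 < 4 on the vertex set. Then K (dimension 2) consists of the simplices:

  0-simplices (5): [0], [1], [2], [3], [4]
  1-simplices (10): [0,1], [0,2], [0,3], [0,4], [1,2], [1,3], [1,4], [2,3], [2,4], [3,4]
  2-simplices (5): [0,1,3], [0,2,3], [0,2,4], [1,2,4], [1,3,4]

Hence C_0 ≅ Z^5, C_1 ≅ Z^10, C_2 ≅ Z^5.

∂_1: C_1 → C_0 maps an edge to its endpoints' difference, ∂[p,q] = q − p. For instance
  ∂[0,1] = [1] − [0].
This gives a 5×10 integer matrix of rank 4; reducing to Smith normal form yields diagonal entries (1,1,1,1).

∂_2: C_2 → C_1 sends each 2-simplex [p,q,r] to [q,r] − [p,r] + [p,q]. For instance
  ∂[1,2,4] = [2,4] − [1,4] + [1,2],
  ∂[1,3,4] = [3,4] − [1,4] + [1,3].
The resulting 10×5 matrix has rank 5, and its Smith normal form has invariant factors (1,1,1,1,1).

Now H_k = ker ∂_k / im ∂_{k+1}, so:

  H_0: rank C_0 − rank ∂_1 = 5 − 4 = 1, and the invariant factors of ∂_1 are all 1, so H_0 ≅ Z.
  H_1: rank ker ∂_1 − rank ∂_2 = (10 − 4) − 5 = 1, and the invariant factors of ∂_2 are all 1, so H_1 ≅ Z.
  H_2: rank ker ∂_2 − rank ∂_3 = (5 − 5) − 0 = 0, and there is no ∂_3, so H_2 ≅ 0.

H_0 ≅ Z,  H_1 ≅ Z,  H_2 = 0.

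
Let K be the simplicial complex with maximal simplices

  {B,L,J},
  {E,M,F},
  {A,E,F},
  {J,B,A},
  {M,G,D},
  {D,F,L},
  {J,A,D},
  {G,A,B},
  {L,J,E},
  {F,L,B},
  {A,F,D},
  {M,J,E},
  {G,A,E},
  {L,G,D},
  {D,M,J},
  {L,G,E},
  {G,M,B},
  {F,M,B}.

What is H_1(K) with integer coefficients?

H_1 ≅ Z^2.

We work with the vertex ordering A < B < D < E < F < G < J < L < M. The simplices of K, each written with vertices in increasing order, are:

  0-simplices (9): A, B, D, E, F, G, J, L, M
  1-simplices (27): AB, AD, AE, AF, AG, AJ, BF, BG, BJ, BL, BM, DF, DG, DJ, DL, DM, EF, EG, EJ, EL, EM, FL, FM, GL, GM, JL, JM
  2-simplices (18): ABG, ABJ, ADF, ADJ, AEF, AEG, BFL, BFM, BGM, BJL, DFL, DGL, DGM, DJM, EFM, EGL, EJL, EJM

so the chain groups are C_0 ≅ Z^9, C_1 ≅ Z^27, C_2 ≅ Z^18.

∂_1: C_1 → C_0 is given by ∂[p,q] = [q] − [p].
The 9×27 boundary matrix has rank 8 and Smith normal form diag(1,1,1,1,1,1,1,1).

∂_2: C_2 → C_1 maps a triangle to the signed sum of its edges. For instance
  ∂ABG = BG − AG + AB,
  ∂EJM = JM − EM + EJ.
The resulting 27×18 matrix has rank 17, and its Smith normal form has invariant factors (1,1,1,1,1,1,1,1,1,1,1,1,1,1,1,1,1).

Computing H_k = (kernel of ∂_k) / (image of ∂_{k+1}):

  H_1: rank ker ∂_1 − rank ∂_2 = (27 − 8) − 17 = 2, and the invariant factors of ∂_2 are all 1, so H_1 ≅ Z^2.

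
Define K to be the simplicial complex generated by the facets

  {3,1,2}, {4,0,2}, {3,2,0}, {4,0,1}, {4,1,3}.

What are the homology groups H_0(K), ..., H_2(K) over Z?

H_0 ≅ Z,  H_1 ≅ Z,  H_2 = 0.

Take the total order 0 < 1 < 2 < 3 < 4 on the vertex set. Then K (dimension 2) consists of the simplices:

  0-simplices (5): [0], [1], [2], [3], [4]
  1-simplices (10): [0,1], [0,2], [0,3], [0,4], [1,2], [1,3], [1,4], [2,3], [2,4], [3,4]
  2-simplices (5): [0,1,4], [0,2,3], [0,2,4], [1,2,3], [1,3,4]

Hence C_0 ≅ Z^5, C_1 ≅ Z^10, C_2 ≅ Z^5.

The boundary map ∂_1: C_1 → C_0 is given by ∂[p,q] = [q] − [p]. For instance
  ∂[0,1] = [1] − [0].
The resulting 5×10 matrix has rank 4, and its Smith normal form has invariant factors (1,1,1,1).

∂_2: C_2 → C_1 acts by ∂[p,q,r] = [q,r] − [p,r] + [p,q]. For instance
  ∂[1,3,4] = [3,4] − [1,4] + [1,3],
  ∂[1,2,3] = [2,3] − [1,3] + [1,2].
This gives a 10×5 integer matrix of rank 5; reducing to Smith normal form yields diagonal entries (1,1,1,1,1).

From H_k ≅ ker(∂_k) / im(∂_{k+1}) we obtain:

  H_0: rank C_0 − rank ∂_1 = 5 − 4 = 1, and the invariant factors of ∂_1 are all 1, so H_0 ≅ Z.
  H_1: rank ker ∂_1 − rank ∂_2 = (10 − 4) − 5 = 1, and the invariant factors of ∂_2 are all 1, so H_1 ≅ Z.
  H_2: rank ker ∂_2 − rank ∂_3 = (5 − 5) − 0 = 0, and there is no ∂_3, so H_2 ≅ 0.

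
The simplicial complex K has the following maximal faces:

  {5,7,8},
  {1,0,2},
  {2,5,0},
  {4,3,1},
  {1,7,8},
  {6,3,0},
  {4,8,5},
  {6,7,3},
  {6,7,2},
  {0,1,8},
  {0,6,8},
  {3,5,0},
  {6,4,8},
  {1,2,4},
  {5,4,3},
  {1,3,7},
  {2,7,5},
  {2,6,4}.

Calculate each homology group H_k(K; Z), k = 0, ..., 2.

We work with the vertex ordering 0 < 1 < 2 < 3 < 4 < 5 < 6 < 7 < 8. The simplices of K, each written with vertices in increasing order, are:

  0-simplices (9): [0], [1], [2], [3], [4], [5], [6], [7], [8]
  1-simplices (27): (27 of them)
  2-simplices (18): [0,1,2], [0,1,8], [0,2,5], [0,3,5], [0,3,6], [0,6,8], [1,2,4], [1,3,4], [1,3,7], [1,7,8], [2,4,6], [2,5,7], [2,6,7], [3,4,5], [3,6,7], [4,5,8], [4,6,8], [5,7,8]

so the chain groups are C_0 ≅ Z^9, C_1 ≅ Z^27, C_2 ≅ Z^18.

Boundary ∂_1: C_1 → C_0 sends each edge [p,q] (with p < q) to q − p. For instance
  ∂[6,8] = [8] − [6].
As a 9×27 matrix over Z this has rank 8, with invariant factors (1,1,1,1,1,1,1,1).

The boundary map ∂_2: C_2 → C_1 sends each 2-simplex [p,q,r] to [q,r] − [p,r] + [p,q]. For instance
  ∂[0,3,6] = [3,6] − [0,6] + [0,3],
  ∂[1,7,8] = [7,8] − [1,8] + [1,7].
As a 27×18 matrix over Z this has rank 17, with invariant factors (1,1,1,1,1,1,1,1,1,1,1,1,1,1,1,1,1).

Computing H_k = (kernel of ∂_k) / (image of ∂_{k+1}):

  H_0: rank C_0 − rank ∂_1 = 9 − 8 = 1, and the invariant factors of ∂_1 are all 1, so H_0 ≅ Z.
  H_1: rank ker ∂_1 − rank ∂_2 = (27 − 8) − 17 = 2, and the invariant factors of ∂_2 are all 1, so H_1 ≅ Z^2.
  H_2: rank ker ∂_2 − rank ∂_3 = (18 − 17) − 0 = 1, and there is no ∂_3, so H_2 ≅ Z.

H_0 ≅ Z,  H_1 ≅ Z^2,  H_2 ≅ Z.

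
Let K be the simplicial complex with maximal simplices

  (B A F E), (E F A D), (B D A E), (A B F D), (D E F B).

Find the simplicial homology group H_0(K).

Fix the vertex order A < B < D < E < F and write every simplex with vertices in increasing order. Then dim K = 3 and the simplices of K are:

  0-simplices (5): A, B, D, E, F
  1-simplices (10): AB, AD, AE, AF, BD, BE, BF, DE, DF, EF
  2-simplices (10): ABD, ABE, ABF, ADE, ADF, AEF, BDE, BDF, BEF, DEF
  3-simplices (5): ABDE, ABDF, ABEF, ADEF, BDEF

so the chain groups are C_0 ≅ Z^5, C_1 ≅ Z^10, C_2 ≅ Z^10, C_3 ≅ Z^5.

Boundary ∂_1: C_1 → C_0 maps an edge to its endpoints' difference, ∂[p,q] = q − p.
The 5×10 boundary matrix has rank 4 and Smith normal form diag(1,1,1,1).

The boundary map ∂_2: C_2 → C_1 sends each 2-simplex [p,q,r] to [q,r] − [p,r] + [p,q]. For instance
  ∂BDF = DF − BF + BD,
  ∂BDE = DE − BE + BD.
The resulting 10×10 matrix has rank 6, and its Smith normal form has invariant factors (1,1,1,1,1,1).

Boundary ∂_3: C_3 → C_2 sends each 3-simplex σ to the alternating sum Σ_i (−1)^i (σ with its i-th vertex removed). For instance
  ∂ABEF = BEF − AEF + ABF − ABE,
  ∂ABDF = BDF − ADF + ABF − ABD.
As a 10×5 matrix over Z this has rank 4, with invariant factors (1,1,1,1).

Reading off H_k = ker ∂_k / im ∂_{k+1}:

  H_0: rank C_0 − rank ∂_1 = 5 − 4 = 1, and the invariant factors of ∂_1 are all 1, so H_0 = Z.

H_0 = Z.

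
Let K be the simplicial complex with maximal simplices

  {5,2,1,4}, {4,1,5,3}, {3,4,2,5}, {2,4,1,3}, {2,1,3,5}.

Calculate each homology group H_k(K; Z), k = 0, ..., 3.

H_0 = Z,  H_1 = 0,  H_2 = 0,  H_3 = Z.

Fix the vertex order 1 < 2 < 3 < 4 < 5 and write every simplex with vertices in increasing order. Then dim K = 3 and the simplices of K are:

  0-simplices (5): [1], [2], [3], [4], [5]
  1-simplices (10): [1,2], [1,3], [1,4], [1,5], [2,3], [2,4], [2,5], [3,4], [3,5], [4,5]
  2-simplices (10): [1,2,3], [1,2,4], [1,2,5], [1,3,4], [1,3,5], [1,4,5], [2,3,4], [2,3,5], [2,4,5], [3,4,5]
  3-simplices (5): [1,2,3,4], [1,2,3,5], [1,2,4,5], [1,3,4,5], [2,3,4,5]

so the chain groups are C_0 ≅ Z^5, C_1 ≅ Z^10, C_2 ≅ Z^10, C_3 ≅ Z^5.

Boundary ∂_1: C_1 → C_0 is given by ∂[p,q] = [q] − [p]. For instance
  ∂[1,4] = [4] − [1].
This gives a 5×10 integer matrix of rank 4; reducing to Smith normal form yields diagonal entries (1,1,1,1).

Boundary ∂_2: C_2 → C_1 maps a triangle to the signed sum of its edges. For instance
  ∂[2,3,4] = [3,4] − [2,4] + [2,3],
  ∂[1,3,5] = [3,5] − [1,5] + [1,3].
This gives a 10×10 integer matrix of rank 6; reducing to Smith normal form yields diagonal entries (1,1,1,1,1,1).

∂_3: C_3 → C_2 sends each 3-simplex σ to the alternating sum Σ_i (−1)^i (σ with its i-th vertex removed). For instance
  ∂[2,3,4,5] = [3,4,5] − [2,4,5] + [2,3,5] − [2,3,4],
  ∂[1,2,3,4] = [2,3,4] − [1,3,4] + [1,2,4] − [1,2,3].
The 10×5 boundary matrix has rank 4 and Smith normal form diag(1,1,1,1).

Computing H_k = (kernel of ∂_k) / (image of ∂_{k+1}):

  H_0: rank C_0 − rank ∂_1 = 5 − 4 = 1, and the invariant factors of ∂_1 are all 1, so H_0 ≅ Z.
  H_1: rank ker ∂_1 − rank ∂_2 = (10 − 4) − 6 = 0, and the invariant factors of ∂_2 are all 1, so H_1 ≅ 0.
  H_2: rank ker ∂_2 − rank ∂_3 = (10 − 6) − 4 = 0, and the invariant factors of ∂_3 are all 1, so H_2 ≅ 0.
  H_3: rank ker ∂_3 − rank ∂_4 = (5 − 4) − 0 = 1, and there is no ∂_4, so H_3 ≅ Z.

(K is a triangulation of the 3-sphere S^3.)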